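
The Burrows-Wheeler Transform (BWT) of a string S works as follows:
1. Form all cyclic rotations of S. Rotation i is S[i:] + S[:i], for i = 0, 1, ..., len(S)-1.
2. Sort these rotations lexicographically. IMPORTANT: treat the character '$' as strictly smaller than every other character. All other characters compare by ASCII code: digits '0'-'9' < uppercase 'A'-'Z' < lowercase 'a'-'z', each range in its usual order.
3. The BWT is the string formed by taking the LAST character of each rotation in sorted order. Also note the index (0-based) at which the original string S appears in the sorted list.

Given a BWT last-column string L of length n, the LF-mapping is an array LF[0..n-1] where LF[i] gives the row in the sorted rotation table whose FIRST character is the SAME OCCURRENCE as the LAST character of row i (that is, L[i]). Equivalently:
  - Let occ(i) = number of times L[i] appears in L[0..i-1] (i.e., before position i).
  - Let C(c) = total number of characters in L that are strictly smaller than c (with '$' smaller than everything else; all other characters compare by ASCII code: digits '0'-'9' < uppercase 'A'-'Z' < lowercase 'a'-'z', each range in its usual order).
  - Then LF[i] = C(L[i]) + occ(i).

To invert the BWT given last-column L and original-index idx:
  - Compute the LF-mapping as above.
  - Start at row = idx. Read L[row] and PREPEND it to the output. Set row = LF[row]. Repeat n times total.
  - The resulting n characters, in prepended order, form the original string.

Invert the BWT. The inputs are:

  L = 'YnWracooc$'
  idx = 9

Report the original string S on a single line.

LF mapping: 2 6 1 9 3 4 7 8 5 0
Walk LF starting at row 9, prepending L[row]:
  step 1: row=9, L[9]='$', prepend. Next row=LF[9]=0
  step 2: row=0, L[0]='Y', prepend. Next row=LF[0]=2
  step 3: row=2, L[2]='W', prepend. Next row=LF[2]=1
  step 4: row=1, L[1]='n', prepend. Next row=LF[1]=6
  step 5: row=6, L[6]='o', prepend. Next row=LF[6]=7
  step 6: row=7, L[7]='o', prepend. Next row=LF[7]=8
  step 7: row=8, L[8]='c', prepend. Next row=LF[8]=5
  step 8: row=5, L[5]='c', prepend. Next row=LF[5]=4
  step 9: row=4, L[4]='a', prepend. Next row=LF[4]=3
  step 10: row=3, L[3]='r', prepend. Next row=LF[3]=9
Reversed output: raccoonWY$

Answer: raccoonWY$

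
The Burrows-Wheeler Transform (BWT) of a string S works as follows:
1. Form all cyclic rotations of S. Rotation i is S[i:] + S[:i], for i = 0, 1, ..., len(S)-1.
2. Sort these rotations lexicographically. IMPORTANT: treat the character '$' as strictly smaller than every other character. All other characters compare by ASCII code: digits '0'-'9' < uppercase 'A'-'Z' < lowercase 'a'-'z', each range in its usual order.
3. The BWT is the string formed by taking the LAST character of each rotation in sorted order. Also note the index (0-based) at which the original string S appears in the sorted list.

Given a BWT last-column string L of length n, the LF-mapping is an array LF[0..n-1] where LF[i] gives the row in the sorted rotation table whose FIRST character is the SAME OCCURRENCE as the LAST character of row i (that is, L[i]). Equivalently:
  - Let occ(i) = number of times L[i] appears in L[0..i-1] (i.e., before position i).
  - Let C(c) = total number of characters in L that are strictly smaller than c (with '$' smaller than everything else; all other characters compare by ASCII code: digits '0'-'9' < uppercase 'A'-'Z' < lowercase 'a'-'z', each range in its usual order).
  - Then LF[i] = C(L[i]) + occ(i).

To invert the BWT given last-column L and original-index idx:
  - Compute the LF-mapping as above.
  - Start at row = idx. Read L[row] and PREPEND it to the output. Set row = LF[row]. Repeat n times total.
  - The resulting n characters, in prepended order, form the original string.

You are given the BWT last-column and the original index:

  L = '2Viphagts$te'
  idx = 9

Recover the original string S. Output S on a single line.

Answer: spaghettiV2$

Derivation:
LF mapping: 1 2 7 8 6 3 5 10 9 0 11 4
Walk LF starting at row 9, prepending L[row]:
  step 1: row=9, L[9]='$', prepend. Next row=LF[9]=0
  step 2: row=0, L[0]='2', prepend. Next row=LF[0]=1
  step 3: row=1, L[1]='V', prepend. Next row=LF[1]=2
  step 4: row=2, L[2]='i', prepend. Next row=LF[2]=7
  step 5: row=7, L[7]='t', prepend. Next row=LF[7]=10
  step 6: row=10, L[10]='t', prepend. Next row=LF[10]=11
  step 7: row=11, L[11]='e', prepend. Next row=LF[11]=4
  step 8: row=4, L[4]='h', prepend. Next row=LF[4]=6
  step 9: row=6, L[6]='g', prepend. Next row=LF[6]=5
  step 10: row=5, L[5]='a', prepend. Next row=LF[5]=3
  step 11: row=3, L[3]='p', prepend. Next row=LF[3]=8
  step 12: row=8, L[8]='s', prepend. Next row=LF[8]=9
Reversed output: spaghettiV2$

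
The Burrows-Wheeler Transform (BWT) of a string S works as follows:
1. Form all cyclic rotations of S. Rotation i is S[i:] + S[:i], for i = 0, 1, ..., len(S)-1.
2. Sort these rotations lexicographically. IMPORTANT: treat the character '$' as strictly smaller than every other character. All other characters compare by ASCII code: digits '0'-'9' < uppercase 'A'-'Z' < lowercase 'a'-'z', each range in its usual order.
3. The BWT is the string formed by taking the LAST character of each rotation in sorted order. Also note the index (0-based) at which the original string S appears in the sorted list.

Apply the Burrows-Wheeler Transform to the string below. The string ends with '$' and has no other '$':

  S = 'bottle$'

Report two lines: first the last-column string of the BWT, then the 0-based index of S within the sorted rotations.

All 7 rotations (rotation i = S[i:]+S[:i]):
  rot[0] = bottle$
  rot[1] = ottle$b
  rot[2] = ttle$bo
  rot[3] = tle$bot
  rot[4] = le$bott
  rot[5] = e$bottl
  rot[6] = $bottle
Sorted (with $ < everything):
  sorted[0] = $bottle  (last char: 'e')
  sorted[1] = bottle$  (last char: '$')
  sorted[2] = e$bottl  (last char: 'l')
  sorted[3] = le$bott  (last char: 't')
  sorted[4] = ottle$b  (last char: 'b')
  sorted[5] = tle$bot  (last char: 't')
  sorted[6] = ttle$bo  (last char: 'o')
Last column: e$ltbto
Original string S is at sorted index 1

Answer: e$ltbto
1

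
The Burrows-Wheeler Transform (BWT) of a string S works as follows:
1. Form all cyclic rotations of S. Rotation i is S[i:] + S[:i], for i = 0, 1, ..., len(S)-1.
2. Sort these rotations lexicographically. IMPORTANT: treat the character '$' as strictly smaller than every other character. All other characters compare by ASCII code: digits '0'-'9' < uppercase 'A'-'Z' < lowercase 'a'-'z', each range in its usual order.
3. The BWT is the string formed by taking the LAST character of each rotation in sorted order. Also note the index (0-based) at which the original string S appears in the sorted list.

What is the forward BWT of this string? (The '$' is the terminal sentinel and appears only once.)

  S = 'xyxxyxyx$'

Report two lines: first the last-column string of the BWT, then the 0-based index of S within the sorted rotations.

All 9 rotations (rotation i = S[i:]+S[:i]):
  rot[0] = xyxxyxyx$
  rot[1] = yxxyxyx$x
  rot[2] = xxyxyx$xy
  rot[3] = xyxyx$xyx
  rot[4] = yxyx$xyxx
  rot[5] = xyx$xyxxy
  rot[6] = yx$xyxxyx
  rot[7] = x$xyxxyxy
  rot[8] = $xyxxyxyx
Sorted (with $ < everything):
  sorted[0] = $xyxxyxyx  (last char: 'x')
  sorted[1] = x$xyxxyxy  (last char: 'y')
  sorted[2] = xxyxyx$xy  (last char: 'y')
  sorted[3] = xyx$xyxxy  (last char: 'y')
  sorted[4] = xyxxyxyx$  (last char: '$')
  sorted[5] = xyxyx$xyx  (last char: 'x')
  sorted[6] = yx$xyxxyx  (last char: 'x')
  sorted[7] = yxxyxyx$x  (last char: 'x')
  sorted[8] = yxyx$xyxx  (last char: 'x')
Last column: xyyy$xxxx
Original string S is at sorted index 4

Answer: xyyy$xxxx
4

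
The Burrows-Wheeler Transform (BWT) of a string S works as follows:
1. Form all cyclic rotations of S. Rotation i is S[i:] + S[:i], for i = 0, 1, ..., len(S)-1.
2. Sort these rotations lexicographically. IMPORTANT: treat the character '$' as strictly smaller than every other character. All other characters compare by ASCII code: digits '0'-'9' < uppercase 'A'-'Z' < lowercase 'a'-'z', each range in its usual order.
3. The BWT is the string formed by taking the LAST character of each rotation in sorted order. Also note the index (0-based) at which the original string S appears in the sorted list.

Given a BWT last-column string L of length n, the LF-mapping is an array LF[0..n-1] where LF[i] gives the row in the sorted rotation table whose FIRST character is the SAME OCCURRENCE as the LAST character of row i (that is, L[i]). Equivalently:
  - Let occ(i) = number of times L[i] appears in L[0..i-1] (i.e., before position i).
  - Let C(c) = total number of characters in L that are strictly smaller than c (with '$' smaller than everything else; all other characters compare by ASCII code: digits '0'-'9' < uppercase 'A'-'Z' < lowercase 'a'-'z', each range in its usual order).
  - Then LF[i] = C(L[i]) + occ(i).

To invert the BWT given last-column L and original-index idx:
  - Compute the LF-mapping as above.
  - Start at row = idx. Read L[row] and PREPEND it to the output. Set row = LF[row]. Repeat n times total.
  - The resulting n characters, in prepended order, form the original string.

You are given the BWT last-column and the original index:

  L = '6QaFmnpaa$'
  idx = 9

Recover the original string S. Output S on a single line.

Answer: panamaFQ6$

Derivation:
LF mapping: 1 3 4 2 7 8 9 5 6 0
Walk LF starting at row 9, prepending L[row]:
  step 1: row=9, L[9]='$', prepend. Next row=LF[9]=0
  step 2: row=0, L[0]='6', prepend. Next row=LF[0]=1
  step 3: row=1, L[1]='Q', prepend. Next row=LF[1]=3
  step 4: row=3, L[3]='F', prepend. Next row=LF[3]=2
  step 5: row=2, L[2]='a', prepend. Next row=LF[2]=4
  step 6: row=4, L[4]='m', prepend. Next row=LF[4]=7
  step 7: row=7, L[7]='a', prepend. Next row=LF[7]=5
  step 8: row=5, L[5]='n', prepend. Next row=LF[5]=8
  step 9: row=8, L[8]='a', prepend. Next row=LF[8]=6
  step 10: row=6, L[6]='p', prepend. Next row=LF[6]=9
Reversed output: panamaFQ6$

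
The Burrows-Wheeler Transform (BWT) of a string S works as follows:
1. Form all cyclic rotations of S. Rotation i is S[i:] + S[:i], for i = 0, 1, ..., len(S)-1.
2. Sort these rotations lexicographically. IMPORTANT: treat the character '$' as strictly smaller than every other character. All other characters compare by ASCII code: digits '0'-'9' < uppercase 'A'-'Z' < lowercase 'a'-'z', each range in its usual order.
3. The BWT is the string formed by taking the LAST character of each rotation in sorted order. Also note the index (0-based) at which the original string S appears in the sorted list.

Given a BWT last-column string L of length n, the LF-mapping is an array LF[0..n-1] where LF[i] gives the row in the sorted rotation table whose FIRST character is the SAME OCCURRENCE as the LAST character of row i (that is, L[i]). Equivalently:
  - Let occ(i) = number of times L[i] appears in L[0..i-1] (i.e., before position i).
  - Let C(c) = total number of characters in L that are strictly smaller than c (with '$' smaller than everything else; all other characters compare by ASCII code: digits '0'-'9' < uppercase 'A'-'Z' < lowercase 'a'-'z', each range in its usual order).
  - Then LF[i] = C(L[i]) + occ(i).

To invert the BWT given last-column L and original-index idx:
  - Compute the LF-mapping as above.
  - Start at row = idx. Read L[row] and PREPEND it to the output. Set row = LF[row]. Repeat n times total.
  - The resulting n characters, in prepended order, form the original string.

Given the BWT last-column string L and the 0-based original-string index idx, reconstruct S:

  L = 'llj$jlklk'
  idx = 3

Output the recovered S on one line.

Answer: kljjklll$

Derivation:
LF mapping: 5 6 1 0 2 7 3 8 4
Walk LF starting at row 3, prepending L[row]:
  step 1: row=3, L[3]='$', prepend. Next row=LF[3]=0
  step 2: row=0, L[0]='l', prepend. Next row=LF[0]=5
  step 3: row=5, L[5]='l', prepend. Next row=LF[5]=7
  step 4: row=7, L[7]='l', prepend. Next row=LF[7]=8
  step 5: row=8, L[8]='k', prepend. Next row=LF[8]=4
  step 6: row=4, L[4]='j', prepend. Next row=LF[4]=2
  step 7: row=2, L[2]='j', prepend. Next row=LF[2]=1
  step 8: row=1, L[1]='l', prepend. Next row=LF[1]=6
  step 9: row=6, L[6]='k', prepend. Next row=LF[6]=3
Reversed output: kljjklll$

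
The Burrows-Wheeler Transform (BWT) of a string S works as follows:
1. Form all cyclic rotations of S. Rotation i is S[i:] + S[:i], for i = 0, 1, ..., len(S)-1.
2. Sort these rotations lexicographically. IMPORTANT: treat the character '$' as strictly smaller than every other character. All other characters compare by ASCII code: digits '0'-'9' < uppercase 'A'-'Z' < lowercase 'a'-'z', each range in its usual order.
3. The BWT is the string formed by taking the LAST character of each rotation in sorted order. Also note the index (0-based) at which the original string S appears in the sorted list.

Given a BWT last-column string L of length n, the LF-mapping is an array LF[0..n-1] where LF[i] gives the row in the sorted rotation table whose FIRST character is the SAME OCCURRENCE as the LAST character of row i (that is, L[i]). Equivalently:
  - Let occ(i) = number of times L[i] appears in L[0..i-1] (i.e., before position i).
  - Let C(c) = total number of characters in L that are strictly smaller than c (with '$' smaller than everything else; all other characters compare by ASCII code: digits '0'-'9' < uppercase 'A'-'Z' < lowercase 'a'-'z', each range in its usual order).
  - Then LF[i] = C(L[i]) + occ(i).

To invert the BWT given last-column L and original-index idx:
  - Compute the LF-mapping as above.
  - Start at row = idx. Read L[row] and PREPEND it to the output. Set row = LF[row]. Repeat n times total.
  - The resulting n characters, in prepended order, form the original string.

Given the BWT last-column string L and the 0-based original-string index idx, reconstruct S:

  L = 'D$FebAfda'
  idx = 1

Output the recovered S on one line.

Answer: AbafdeFD$

Derivation:
LF mapping: 2 0 3 7 5 1 8 6 4
Walk LF starting at row 1, prepending L[row]:
  step 1: row=1, L[1]='$', prepend. Next row=LF[1]=0
  step 2: row=0, L[0]='D', prepend. Next row=LF[0]=2
  step 3: row=2, L[2]='F', prepend. Next row=LF[2]=3
  step 4: row=3, L[3]='e', prepend. Next row=LF[3]=7
  step 5: row=7, L[7]='d', prepend. Next row=LF[7]=6
  step 6: row=6, L[6]='f', prepend. Next row=LF[6]=8
  step 7: row=8, L[8]='a', prepend. Next row=LF[8]=4
  step 8: row=4, L[4]='b', prepend. Next row=LF[4]=5
  step 9: row=5, L[5]='A', prepend. Next row=LF[5]=1
Reversed output: AbafdeFD$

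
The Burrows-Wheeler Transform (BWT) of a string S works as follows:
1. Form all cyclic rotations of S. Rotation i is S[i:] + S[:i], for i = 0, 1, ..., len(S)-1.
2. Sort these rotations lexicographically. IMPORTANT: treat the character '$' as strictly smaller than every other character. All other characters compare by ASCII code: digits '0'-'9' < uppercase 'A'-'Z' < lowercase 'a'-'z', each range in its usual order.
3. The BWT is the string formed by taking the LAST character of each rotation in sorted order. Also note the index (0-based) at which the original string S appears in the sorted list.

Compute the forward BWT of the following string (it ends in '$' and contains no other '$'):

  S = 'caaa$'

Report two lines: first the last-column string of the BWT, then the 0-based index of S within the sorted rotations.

Answer: aaac$
4

Derivation:
All 5 rotations (rotation i = S[i:]+S[:i]):
  rot[0] = caaa$
  rot[1] = aaa$c
  rot[2] = aa$ca
  rot[3] = a$caa
  rot[4] = $caaa
Sorted (with $ < everything):
  sorted[0] = $caaa  (last char: 'a')
  sorted[1] = a$caa  (last char: 'a')
  sorted[2] = aa$ca  (last char: 'a')
  sorted[3] = aaa$c  (last char: 'c')
  sorted[4] = caaa$  (last char: '$')
Last column: aaac$
Original string S is at sorted index 4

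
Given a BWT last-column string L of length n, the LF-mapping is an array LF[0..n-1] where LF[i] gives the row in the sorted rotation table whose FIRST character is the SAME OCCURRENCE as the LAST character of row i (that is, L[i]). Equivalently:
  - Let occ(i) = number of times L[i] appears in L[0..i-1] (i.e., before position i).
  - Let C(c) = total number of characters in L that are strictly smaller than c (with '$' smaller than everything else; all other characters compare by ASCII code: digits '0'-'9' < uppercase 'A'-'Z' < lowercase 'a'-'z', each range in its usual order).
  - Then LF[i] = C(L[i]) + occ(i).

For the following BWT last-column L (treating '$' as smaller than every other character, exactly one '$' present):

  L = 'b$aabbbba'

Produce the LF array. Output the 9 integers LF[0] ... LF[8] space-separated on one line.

Char counts: '$':1, 'a':3, 'b':5
C (first-col start): C('$')=0, C('a')=1, C('b')=4
L[0]='b': occ=0, LF[0]=C('b')+0=4+0=4
L[1]='$': occ=0, LF[1]=C('$')+0=0+0=0
L[2]='a': occ=0, LF[2]=C('a')+0=1+0=1
L[3]='a': occ=1, LF[3]=C('a')+1=1+1=2
L[4]='b': occ=1, LF[4]=C('b')+1=4+1=5
L[5]='b': occ=2, LF[5]=C('b')+2=4+2=6
L[6]='b': occ=3, LF[6]=C('b')+3=4+3=7
L[7]='b': occ=4, LF[7]=C('b')+4=4+4=8
L[8]='a': occ=2, LF[8]=C('a')+2=1+2=3

Answer: 4 0 1 2 5 6 7 8 3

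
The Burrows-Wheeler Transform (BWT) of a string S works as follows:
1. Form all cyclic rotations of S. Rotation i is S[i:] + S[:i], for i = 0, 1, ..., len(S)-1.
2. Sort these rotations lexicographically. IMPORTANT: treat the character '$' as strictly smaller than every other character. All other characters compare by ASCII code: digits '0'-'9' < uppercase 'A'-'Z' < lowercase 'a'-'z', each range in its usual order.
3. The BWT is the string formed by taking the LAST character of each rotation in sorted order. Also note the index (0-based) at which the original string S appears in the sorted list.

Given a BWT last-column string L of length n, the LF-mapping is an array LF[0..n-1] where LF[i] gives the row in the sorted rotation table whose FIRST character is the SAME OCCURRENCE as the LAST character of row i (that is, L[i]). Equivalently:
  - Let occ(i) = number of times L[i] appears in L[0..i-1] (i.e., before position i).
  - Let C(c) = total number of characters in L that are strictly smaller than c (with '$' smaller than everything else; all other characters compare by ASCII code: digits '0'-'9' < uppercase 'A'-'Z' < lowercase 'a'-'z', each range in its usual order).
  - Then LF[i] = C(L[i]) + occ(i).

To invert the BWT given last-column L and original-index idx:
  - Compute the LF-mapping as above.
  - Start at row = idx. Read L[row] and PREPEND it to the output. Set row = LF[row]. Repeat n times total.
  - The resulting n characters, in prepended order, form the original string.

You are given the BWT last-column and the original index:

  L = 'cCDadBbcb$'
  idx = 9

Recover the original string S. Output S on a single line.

LF mapping: 7 2 3 4 9 1 5 8 6 0
Walk LF starting at row 9, prepending L[row]:
  step 1: row=9, L[9]='$', prepend. Next row=LF[9]=0
  step 2: row=0, L[0]='c', prepend. Next row=LF[0]=7
  step 3: row=7, L[7]='c', prepend. Next row=LF[7]=8
  step 4: row=8, L[8]='b', prepend. Next row=LF[8]=6
  step 5: row=6, L[6]='b', prepend. Next row=LF[6]=5
  step 6: row=5, L[5]='B', prepend. Next row=LF[5]=1
  step 7: row=1, L[1]='C', prepend. Next row=LF[1]=2
  step 8: row=2, L[2]='D', prepend. Next row=LF[2]=3
  step 9: row=3, L[3]='a', prepend. Next row=LF[3]=4
  step 10: row=4, L[4]='d', prepend. Next row=LF[4]=9
Reversed output: daDCBbbcc$

Answer: daDCBbbcc$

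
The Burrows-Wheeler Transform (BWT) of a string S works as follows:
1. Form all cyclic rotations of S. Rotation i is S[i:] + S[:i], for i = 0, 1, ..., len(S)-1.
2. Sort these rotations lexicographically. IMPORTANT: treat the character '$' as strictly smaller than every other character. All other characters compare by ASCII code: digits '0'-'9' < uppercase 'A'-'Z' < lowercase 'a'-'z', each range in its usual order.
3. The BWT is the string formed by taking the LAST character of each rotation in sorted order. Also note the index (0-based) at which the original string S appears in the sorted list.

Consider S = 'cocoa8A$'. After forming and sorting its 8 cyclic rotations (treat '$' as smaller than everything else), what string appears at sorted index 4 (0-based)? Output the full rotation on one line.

Answer: coa8A$co

Derivation:
All 8 rotations (rotation i = S[i:]+S[:i]):
  rot[0] = cocoa8A$
  rot[1] = ocoa8A$c
  rot[2] = coa8A$co
  rot[3] = oa8A$coc
  rot[4] = a8A$coco
  rot[5] = 8A$cocoa
  rot[6] = A$cocoa8
  rot[7] = $cocoa8A
Sorted (with $ < everything):
  sorted[0] = $cocoa8A
  sorted[1] = 8A$cocoa
  sorted[2] = A$cocoa8
  sorted[3] = a8A$coco
  sorted[4] = coa8A$co
  sorted[5] = cocoa8A$
  sorted[6] = oa8A$coc
  sorted[7] = ocoa8A$c
sorted[4] = coa8A$co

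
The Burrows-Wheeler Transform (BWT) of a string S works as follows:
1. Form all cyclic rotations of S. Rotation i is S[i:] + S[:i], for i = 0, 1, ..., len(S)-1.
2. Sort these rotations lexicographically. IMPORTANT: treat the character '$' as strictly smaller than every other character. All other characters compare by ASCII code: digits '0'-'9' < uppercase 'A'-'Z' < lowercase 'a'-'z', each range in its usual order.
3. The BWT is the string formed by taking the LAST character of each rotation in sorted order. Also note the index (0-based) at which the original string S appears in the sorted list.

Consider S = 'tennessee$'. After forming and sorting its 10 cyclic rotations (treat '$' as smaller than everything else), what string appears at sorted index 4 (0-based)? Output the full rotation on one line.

All 10 rotations (rotation i = S[i:]+S[:i]):
  rot[0] = tennessee$
  rot[1] = ennessee$t
  rot[2] = nnessee$te
  rot[3] = nessee$ten
  rot[4] = essee$tenn
  rot[5] = ssee$tenne
  rot[6] = see$tennes
  rot[7] = ee$tenness
  rot[8] = e$tennesse
  rot[9] = $tennessee
Sorted (with $ < everything):
  sorted[0] = $tennessee
  sorted[1] = e$tennesse
  sorted[2] = ee$tenness
  sorted[3] = ennessee$t
  sorted[4] = essee$tenn
  sorted[5] = nessee$ten
  sorted[6] = nnessee$te
  sorted[7] = see$tennes
  sorted[8] = ssee$tenne
  sorted[9] = tennessee$
sorted[4] = essee$tenn

Answer: essee$tenn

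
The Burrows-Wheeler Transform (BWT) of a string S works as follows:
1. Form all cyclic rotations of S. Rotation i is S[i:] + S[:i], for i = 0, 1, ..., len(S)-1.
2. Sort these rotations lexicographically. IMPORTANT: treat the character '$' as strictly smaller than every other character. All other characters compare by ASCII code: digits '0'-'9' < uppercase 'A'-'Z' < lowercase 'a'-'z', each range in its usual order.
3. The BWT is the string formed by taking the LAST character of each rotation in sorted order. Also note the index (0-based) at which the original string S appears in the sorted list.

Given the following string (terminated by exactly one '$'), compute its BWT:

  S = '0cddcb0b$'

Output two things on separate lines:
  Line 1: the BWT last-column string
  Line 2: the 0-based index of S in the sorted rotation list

Answer: bb$0cd0dc
2

Derivation:
All 9 rotations (rotation i = S[i:]+S[:i]):
  rot[0] = 0cddcb0b$
  rot[1] = cddcb0b$0
  rot[2] = ddcb0b$0c
  rot[3] = dcb0b$0cd
  rot[4] = cb0b$0cdd
  rot[5] = b0b$0cddc
  rot[6] = 0b$0cddcb
  rot[7] = b$0cddcb0
  rot[8] = $0cddcb0b
Sorted (with $ < everything):
  sorted[0] = $0cddcb0b  (last char: 'b')
  sorted[1] = 0b$0cddcb  (last char: 'b')
  sorted[2] = 0cddcb0b$  (last char: '$')
  sorted[3] = b$0cddcb0  (last char: '0')
  sorted[4] = b0b$0cddc  (last char: 'c')
  sorted[5] = cb0b$0cdd  (last char: 'd')
  sorted[6] = cddcb0b$0  (last char: '0')
  sorted[7] = dcb0b$0cd  (last char: 'd')
  sorted[8] = ddcb0b$0c  (last char: 'c')
Last column: bb$0cd0dc
Original string S is at sorted index 2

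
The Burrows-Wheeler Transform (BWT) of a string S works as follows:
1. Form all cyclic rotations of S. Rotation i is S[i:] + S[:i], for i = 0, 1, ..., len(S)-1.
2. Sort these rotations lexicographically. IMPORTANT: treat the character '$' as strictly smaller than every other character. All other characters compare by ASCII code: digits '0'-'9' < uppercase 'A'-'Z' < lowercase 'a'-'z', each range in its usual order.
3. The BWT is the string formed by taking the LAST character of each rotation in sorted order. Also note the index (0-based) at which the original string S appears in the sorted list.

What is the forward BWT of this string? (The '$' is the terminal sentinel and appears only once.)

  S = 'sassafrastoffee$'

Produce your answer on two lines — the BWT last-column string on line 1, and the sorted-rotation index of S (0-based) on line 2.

All 16 rotations (rotation i = S[i:]+S[:i]):
  rot[0] = sassafrastoffee$
  rot[1] = assafrastoffee$s
  rot[2] = ssafrastoffee$sa
  rot[3] = safrastoffee$sas
  rot[4] = afrastoffee$sass
  rot[5] = frastoffee$sassa
  rot[6] = rastoffee$sassaf
  rot[7] = astoffee$sassafr
  rot[8] = stoffee$sassafra
  rot[9] = toffee$sassafras
  rot[10] = offee$sassafrast
  rot[11] = ffee$sassafrasto
  rot[12] = fee$sassafrastof
  rot[13] = ee$sassafrastoff
  rot[14] = e$sassafrastoffe
  rot[15] = $sassafrastoffee
Sorted (with $ < everything):
  sorted[0] = $sassafrastoffee  (last char: 'e')
  sorted[1] = afrastoffee$sass  (last char: 's')
  sorted[2] = assafrastoffee$s  (last char: 's')
  sorted[3] = astoffee$sassafr  (last char: 'r')
  sorted[4] = e$sassafrastoffe  (last char: 'e')
  sorted[5] = ee$sassafrastoff  (last char: 'f')
  sorted[6] = fee$sassafrastof  (last char: 'f')
  sorted[7] = ffee$sassafrasto  (last char: 'o')
  sorted[8] = frastoffee$sassa  (last char: 'a')
  sorted[9] = offee$sassafrast  (last char: 't')
  sorted[10] = rastoffee$sassaf  (last char: 'f')
  sorted[11] = safrastoffee$sas  (last char: 's')
  sorted[12] = sassafrastoffee$  (last char: '$')
  sorted[13] = ssafrastoffee$sa  (last char: 'a')
  sorted[14] = stoffee$sassafra  (last char: 'a')
  sorted[15] = toffee$sassafras  (last char: 's')
Last column: essreffoatfs$aas
Original string S is at sorted index 12

Answer: essreffoatfs$aas
12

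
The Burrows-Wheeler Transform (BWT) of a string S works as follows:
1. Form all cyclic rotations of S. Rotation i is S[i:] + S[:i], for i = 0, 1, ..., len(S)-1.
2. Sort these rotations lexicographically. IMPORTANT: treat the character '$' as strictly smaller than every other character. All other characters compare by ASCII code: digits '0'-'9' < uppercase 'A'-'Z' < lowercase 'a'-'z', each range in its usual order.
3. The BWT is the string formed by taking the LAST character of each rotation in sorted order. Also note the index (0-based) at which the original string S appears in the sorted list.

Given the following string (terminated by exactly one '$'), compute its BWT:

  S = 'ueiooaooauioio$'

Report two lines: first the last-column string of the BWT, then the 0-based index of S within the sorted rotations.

All 15 rotations (rotation i = S[i:]+S[:i]):
  rot[0] = ueiooaooauioio$
  rot[1] = eiooaooauioio$u
  rot[2] = iooaooauioio$ue
  rot[3] = ooaooauioio$uei
  rot[4] = oaooauioio$ueio
  rot[5] = aooauioio$ueioo
  rot[6] = ooauioio$ueiooa
  rot[7] = oauioio$ueiooao
  rot[8] = auioio$ueiooaoo
  rot[9] = uioio$ueiooaooa
  rot[10] = ioio$ueiooaooau
  rot[11] = oio$ueiooaooaui
  rot[12] = io$ueiooaooauio
  rot[13] = o$ueiooaooauioi
  rot[14] = $ueiooaooauioio
Sorted (with $ < everything):
  sorted[0] = $ueiooaooauioio  (last char: 'o')
  sorted[1] = aooauioio$ueioo  (last char: 'o')
  sorted[2] = auioio$ueiooaoo  (last char: 'o')
  sorted[3] = eiooaooauioio$u  (last char: 'u')
  sorted[4] = io$ueiooaooauio  (last char: 'o')
  sorted[5] = ioio$ueiooaooau  (last char: 'u')
  sorted[6] = iooaooauioio$ue  (last char: 'e')
  sorted[7] = o$ueiooaooauioi  (last char: 'i')
  sorted[8] = oaooauioio$ueio  (last char: 'o')
  sorted[9] = oauioio$ueiooao  (last char: 'o')
  sorted[10] = oio$ueiooaooaui  (last char: 'i')
  sorted[11] = ooaooauioio$uei  (last char: 'i')
  sorted[12] = ooauioio$ueiooa  (last char: 'a')
  sorted[13] = ueiooaooauioio$  (last char: '$')
  sorted[14] = uioio$ueiooaooa  (last char: 'a')
Last column: ooououeiooiia$a
Original string S is at sorted index 13

Answer: ooououeiooiia$a
13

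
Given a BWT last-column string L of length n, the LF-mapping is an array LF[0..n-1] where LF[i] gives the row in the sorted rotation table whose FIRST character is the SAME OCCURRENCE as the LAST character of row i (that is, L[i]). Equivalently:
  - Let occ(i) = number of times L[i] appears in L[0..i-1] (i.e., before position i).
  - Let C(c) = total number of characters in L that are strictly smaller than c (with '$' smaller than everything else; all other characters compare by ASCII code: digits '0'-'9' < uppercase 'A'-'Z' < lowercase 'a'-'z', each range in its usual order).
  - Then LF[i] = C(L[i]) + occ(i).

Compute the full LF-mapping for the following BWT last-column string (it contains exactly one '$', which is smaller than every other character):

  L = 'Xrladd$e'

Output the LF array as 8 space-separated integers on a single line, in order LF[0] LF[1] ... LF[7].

Char counts: '$':1, 'X':1, 'a':1, 'd':2, 'e':1, 'l':1, 'r':1
C (first-col start): C('$')=0, C('X')=1, C('a')=2, C('d')=3, C('e')=5, C('l')=6, C('r')=7
L[0]='X': occ=0, LF[0]=C('X')+0=1+0=1
L[1]='r': occ=0, LF[1]=C('r')+0=7+0=7
L[2]='l': occ=0, LF[2]=C('l')+0=6+0=6
L[3]='a': occ=0, LF[3]=C('a')+0=2+0=2
L[4]='d': occ=0, LF[4]=C('d')+0=3+0=3
L[5]='d': occ=1, LF[5]=C('d')+1=3+1=4
L[6]='$': occ=0, LF[6]=C('$')+0=0+0=0
L[7]='e': occ=0, LF[7]=C('e')+0=5+0=5

Answer: 1 7 6 2 3 4 0 5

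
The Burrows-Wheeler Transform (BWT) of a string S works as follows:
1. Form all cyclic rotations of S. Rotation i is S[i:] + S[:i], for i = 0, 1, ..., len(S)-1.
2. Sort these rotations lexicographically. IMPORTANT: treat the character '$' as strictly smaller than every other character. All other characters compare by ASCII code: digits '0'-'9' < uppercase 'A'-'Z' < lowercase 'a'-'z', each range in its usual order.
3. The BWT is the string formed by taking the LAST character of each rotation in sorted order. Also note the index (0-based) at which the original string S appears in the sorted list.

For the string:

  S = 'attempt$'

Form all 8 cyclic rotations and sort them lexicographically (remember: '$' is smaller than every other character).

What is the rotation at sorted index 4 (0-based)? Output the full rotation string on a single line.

All 8 rotations (rotation i = S[i:]+S[:i]):
  rot[0] = attempt$
  rot[1] = ttempt$a
  rot[2] = tempt$at
  rot[3] = empt$att
  rot[4] = mpt$atte
  rot[5] = pt$attem
  rot[6] = t$attemp
  rot[7] = $attempt
Sorted (with $ < everything):
  sorted[0] = $attempt
  sorted[1] = attempt$
  sorted[2] = empt$att
  sorted[3] = mpt$atte
  sorted[4] = pt$attem
  sorted[5] = t$attemp
  sorted[6] = tempt$at
  sorted[7] = ttempt$a
sorted[4] = pt$attem

Answer: pt$attem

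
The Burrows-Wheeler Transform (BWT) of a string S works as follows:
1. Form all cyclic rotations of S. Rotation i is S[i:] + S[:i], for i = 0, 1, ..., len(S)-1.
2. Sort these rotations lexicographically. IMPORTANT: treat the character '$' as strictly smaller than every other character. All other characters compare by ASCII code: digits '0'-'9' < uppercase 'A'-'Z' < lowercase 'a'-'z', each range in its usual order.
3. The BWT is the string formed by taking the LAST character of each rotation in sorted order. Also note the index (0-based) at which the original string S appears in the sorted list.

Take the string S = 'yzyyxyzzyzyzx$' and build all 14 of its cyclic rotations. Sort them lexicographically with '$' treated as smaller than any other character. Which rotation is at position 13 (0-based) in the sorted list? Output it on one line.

Answer: zzyzyzx$yzyyxy

Derivation:
All 14 rotations (rotation i = S[i:]+S[:i]):
  rot[0] = yzyyxyzzyzyzx$
  rot[1] = zyyxyzzyzyzx$y
  rot[2] = yyxyzzyzyzx$yz
  rot[3] = yxyzzyzyzx$yzy
  rot[4] = xyzzyzyzx$yzyy
  rot[5] = yzzyzyzx$yzyyx
  rot[6] = zzyzyzx$yzyyxy
  rot[7] = zyzyzx$yzyyxyz
  rot[8] = yzyzx$yzyyxyzz
  rot[9] = zyzx$yzyyxyzzy
  rot[10] = yzx$yzyyxyzzyz
  rot[11] = zx$yzyyxyzzyzy
  rot[12] = x$yzyyxyzzyzyz
  rot[13] = $yzyyxyzzyzyzx
Sorted (with $ < everything):
  sorted[0] = $yzyyxyzzyzyzx
  sorted[1] = x$yzyyxyzzyzyz
  sorted[2] = xyzzyzyzx$yzyy
  sorted[3] = yxyzzyzyzx$yzy
  sorted[4] = yyxyzzyzyzx$yz
  sorted[5] = yzx$yzyyxyzzyz
  sorted[6] = yzyyxyzzyzyzx$
  sorted[7] = yzyzx$yzyyxyzz
  sorted[8] = yzzyzyzx$yzyyx
  sorted[9] = zx$yzyyxyzzyzy
  sorted[10] = zyyxyzzyzyzx$y
  sorted[11] = zyzx$yzyyxyzzy
  sorted[12] = zyzyzx$yzyyxyz
  sorted[13] = zzyzyzx$yzyyxy
sorted[13] = zzyzyzx$yzyyxy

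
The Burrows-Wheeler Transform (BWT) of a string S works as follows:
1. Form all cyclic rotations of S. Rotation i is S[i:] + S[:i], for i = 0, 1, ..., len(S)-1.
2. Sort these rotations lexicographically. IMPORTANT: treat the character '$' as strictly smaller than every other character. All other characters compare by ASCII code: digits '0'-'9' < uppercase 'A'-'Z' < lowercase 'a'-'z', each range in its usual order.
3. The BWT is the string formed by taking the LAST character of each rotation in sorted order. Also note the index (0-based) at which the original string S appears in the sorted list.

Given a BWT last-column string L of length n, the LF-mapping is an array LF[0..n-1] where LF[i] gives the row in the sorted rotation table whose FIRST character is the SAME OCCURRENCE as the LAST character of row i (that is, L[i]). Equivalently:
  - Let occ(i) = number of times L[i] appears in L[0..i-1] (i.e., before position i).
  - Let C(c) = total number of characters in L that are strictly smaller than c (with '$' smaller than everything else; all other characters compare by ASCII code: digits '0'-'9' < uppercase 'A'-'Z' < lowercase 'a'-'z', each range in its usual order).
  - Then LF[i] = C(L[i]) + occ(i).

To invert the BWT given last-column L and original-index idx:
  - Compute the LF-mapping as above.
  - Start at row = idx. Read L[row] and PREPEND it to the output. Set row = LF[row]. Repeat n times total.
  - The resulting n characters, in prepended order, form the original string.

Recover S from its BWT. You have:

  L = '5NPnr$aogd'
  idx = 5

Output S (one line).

Answer: dragonPN5$

Derivation:
LF mapping: 1 2 3 7 9 0 4 8 6 5
Walk LF starting at row 5, prepending L[row]:
  step 1: row=5, L[5]='$', prepend. Next row=LF[5]=0
  step 2: row=0, L[0]='5', prepend. Next row=LF[0]=1
  step 3: row=1, L[1]='N', prepend. Next row=LF[1]=2
  step 4: row=2, L[2]='P', prepend. Next row=LF[2]=3
  step 5: row=3, L[3]='n', prepend. Next row=LF[3]=7
  step 6: row=7, L[7]='o', prepend. Next row=LF[7]=8
  step 7: row=8, L[8]='g', prepend. Next row=LF[8]=6
  step 8: row=6, L[6]='a', prepend. Next row=LF[6]=4
  step 9: row=4, L[4]='r', prepend. Next row=LF[4]=9
  step 10: row=9, L[9]='d', prepend. Next row=LF[9]=5
Reversed output: dragonPN5$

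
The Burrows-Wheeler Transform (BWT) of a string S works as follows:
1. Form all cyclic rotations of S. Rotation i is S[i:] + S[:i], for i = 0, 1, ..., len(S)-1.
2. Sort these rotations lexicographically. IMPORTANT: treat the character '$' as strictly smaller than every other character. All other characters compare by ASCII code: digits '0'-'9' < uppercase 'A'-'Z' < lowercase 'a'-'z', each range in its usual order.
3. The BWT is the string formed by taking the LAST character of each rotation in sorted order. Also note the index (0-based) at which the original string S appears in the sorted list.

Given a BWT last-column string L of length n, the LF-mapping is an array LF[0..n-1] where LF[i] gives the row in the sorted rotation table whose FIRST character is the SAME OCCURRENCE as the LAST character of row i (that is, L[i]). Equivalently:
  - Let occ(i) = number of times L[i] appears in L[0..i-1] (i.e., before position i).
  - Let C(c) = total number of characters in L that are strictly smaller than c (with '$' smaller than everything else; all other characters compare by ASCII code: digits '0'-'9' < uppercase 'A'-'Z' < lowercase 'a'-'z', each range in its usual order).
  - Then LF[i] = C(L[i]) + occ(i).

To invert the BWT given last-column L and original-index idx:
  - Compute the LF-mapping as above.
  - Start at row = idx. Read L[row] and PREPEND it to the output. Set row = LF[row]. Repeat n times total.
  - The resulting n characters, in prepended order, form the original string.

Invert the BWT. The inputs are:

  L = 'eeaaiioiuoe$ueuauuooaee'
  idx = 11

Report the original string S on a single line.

LF mapping: 5 6 1 2 11 12 14 13 18 15 7 0 19 8 20 3 21 22 16 17 4 9 10
Walk LF starting at row 11, prepending L[row]:
  step 1: row=11, L[11]='$', prepend. Next row=LF[11]=0
  step 2: row=0, L[0]='e', prepend. Next row=LF[0]=5
  step 3: row=5, L[5]='i', prepend. Next row=LF[5]=12
  step 4: row=12, L[12]='u', prepend. Next row=LF[12]=19
  step 5: row=19, L[19]='o', prepend. Next row=LF[19]=17
  step 6: row=17, L[17]='u', prepend. Next row=LF[17]=22
  step 7: row=22, L[22]='e', prepend. Next row=LF[22]=10
  step 8: row=10, L[10]='e', prepend. Next row=LF[10]=7
  step 9: row=7, L[7]='i', prepend. Next row=LF[7]=13
  step 10: row=13, L[13]='e', prepend. Next row=LF[13]=8
  step 11: row=8, L[8]='u', prepend. Next row=LF[8]=18
  step 12: row=18, L[18]='o', prepend. Next row=LF[18]=16
  step 13: row=16, L[16]='u', prepend. Next row=LF[16]=21
  step 14: row=21, L[21]='e', prepend. Next row=LF[21]=9
  step 15: row=9, L[9]='o', prepend. Next row=LF[9]=15
  step 16: row=15, L[15]='a', prepend. Next row=LF[15]=3
  step 17: row=3, L[3]='a', prepend. Next row=LF[3]=2
  step 18: row=2, L[2]='a', prepend. Next row=LF[2]=1
  step 19: row=1, L[1]='e', prepend. Next row=LF[1]=6
  step 20: row=6, L[6]='o', prepend. Next row=LF[6]=14
  step 21: row=14, L[14]='u', prepend. Next row=LF[14]=20
  step 22: row=20, L[20]='a', prepend. Next row=LF[20]=4
  step 23: row=4, L[4]='i', prepend. Next row=LF[4]=11
Reversed output: iauoeaaaoeuoueieeuouie$

Answer: iauoeaaaoeuoueieeuouie$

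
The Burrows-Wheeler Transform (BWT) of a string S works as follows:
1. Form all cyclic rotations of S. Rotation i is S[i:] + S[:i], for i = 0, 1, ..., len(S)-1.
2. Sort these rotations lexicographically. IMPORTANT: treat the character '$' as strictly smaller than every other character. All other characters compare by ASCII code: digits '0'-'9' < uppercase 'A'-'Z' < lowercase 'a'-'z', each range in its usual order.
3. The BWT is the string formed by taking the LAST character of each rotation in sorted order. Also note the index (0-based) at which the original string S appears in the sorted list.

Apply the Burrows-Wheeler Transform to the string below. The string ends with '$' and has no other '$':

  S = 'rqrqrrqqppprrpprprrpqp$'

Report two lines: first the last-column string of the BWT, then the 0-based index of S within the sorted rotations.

Answer: pqqrprpprpqrrrrrpr$qppq
18

Derivation:
All 23 rotations (rotation i = S[i:]+S[:i]):
  rot[0] = rqrqrrqqppprrpprprrpqp$
  rot[1] = qrqrrqqppprrpprprrpqp$r
  rot[2] = rqrrqqppprrpprprrpqp$rq
  rot[3] = qrrqqppprrpprprrpqp$rqr
  rot[4] = rrqqppprrpprprrpqp$rqrq
  rot[5] = rqqppprrpprprrpqp$rqrqr
  rot[6] = qqppprrpprprrpqp$rqrqrr
  rot[7] = qppprrpprprrpqp$rqrqrrq
  rot[8] = ppprrpprprrpqp$rqrqrrqq
  rot[9] = pprrpprprrpqp$rqrqrrqqp
  rot[10] = prrpprprrpqp$rqrqrrqqpp
  rot[11] = rrpprprrpqp$rqrqrrqqppp
  rot[12] = rpprprrpqp$rqrqrrqqpppr
  rot[13] = pprprrpqp$rqrqrrqqppprr
  rot[14] = prprrpqp$rqrqrrqqppprrp
  rot[15] = rprrpqp$rqrqrrqqppprrpp
  rot[16] = prrpqp$rqrqrrqqppprrppr
  rot[17] = rrpqp$rqrqrrqqppprrpprp
  rot[18] = rpqp$rqrqrrqqppprrpprpr
  rot[19] = pqp$rqrqrrqqppprrpprprr
  rot[20] = qp$rqrqrrqqppprrpprprrp
  rot[21] = p$rqrqrrqqppprrpprprrpq
  rot[22] = $rqrqrrqqppprrpprprrpqp
Sorted (with $ < everything):
  sorted[0] = $rqrqrrqqppprrpprprrpqp  (last char: 'p')
  sorted[1] = p$rqrqrrqqppprrpprprrpq  (last char: 'q')
  sorted[2] = ppprrpprprrpqp$rqrqrrqq  (last char: 'q')
  sorted[3] = pprprrpqp$rqrqrrqqppprr  (last char: 'r')
  sorted[4] = pprrpprprrpqp$rqrqrrqqp  (last char: 'p')
  sorted[5] = pqp$rqrqrrqqppprrpprprr  (last char: 'r')
  sorted[6] = prprrpqp$rqrqrrqqppprrp  (last char: 'p')
  sorted[7] = prrpprprrpqp$rqrqrrqqpp  (last char: 'p')
  sorted[8] = prrpqp$rqrqrrqqppprrppr  (last char: 'r')
  sorted[9] = qp$rqrqrrqqppprrpprprrp  (last char: 'p')
  sorted[10] = qppprrpprprrpqp$rqrqrrq  (last char: 'q')
  sorted[11] = qqppprrpprprrpqp$rqrqrr  (last char: 'r')
  sorted[12] = qrqrrqqppprrpprprrpqp$r  (last char: 'r')
  sorted[13] = qrrqqppprrpprprrpqp$rqr  (last char: 'r')
  sorted[14] = rpprprrpqp$rqrqrrqqpppr  (last char: 'r')
  sorted[15] = rpqp$rqrqrrqqppprrpprpr  (last char: 'r')
  sorted[16] = rprrpqp$rqrqrrqqppprrpp  (last char: 'p')
  sorted[17] = rqqppprrpprprrpqp$rqrqr  (last char: 'r')
  sorted[18] = rqrqrrqqppprrpprprrpqp$  (last char: '$')
  sorted[19] = rqrrqqppprrpprprrpqp$rq  (last char: 'q')
  sorted[20] = rrpprprrpqp$rqrqrrqqppp  (last char: 'p')
  sorted[21] = rrpqp$rqrqrrqqppprrpprp  (last char: 'p')
  sorted[22] = rrqqppprrpprprrpqp$rqrq  (last char: 'q')
Last column: pqqrprpprpqrrrrrpr$qppq
Original string S is at sorted index 18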